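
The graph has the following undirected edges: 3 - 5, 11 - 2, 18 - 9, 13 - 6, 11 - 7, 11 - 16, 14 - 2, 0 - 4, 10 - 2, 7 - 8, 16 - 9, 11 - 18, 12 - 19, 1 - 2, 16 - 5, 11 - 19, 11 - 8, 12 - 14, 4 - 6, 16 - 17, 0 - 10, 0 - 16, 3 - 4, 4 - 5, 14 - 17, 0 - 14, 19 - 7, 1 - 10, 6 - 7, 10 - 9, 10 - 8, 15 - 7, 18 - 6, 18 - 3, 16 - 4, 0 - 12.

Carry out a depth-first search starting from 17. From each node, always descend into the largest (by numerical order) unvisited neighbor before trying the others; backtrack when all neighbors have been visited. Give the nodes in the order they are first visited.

17 16 11 19 12 14 2 10 9 18 6 13 7 15 8 4 5 3 0 1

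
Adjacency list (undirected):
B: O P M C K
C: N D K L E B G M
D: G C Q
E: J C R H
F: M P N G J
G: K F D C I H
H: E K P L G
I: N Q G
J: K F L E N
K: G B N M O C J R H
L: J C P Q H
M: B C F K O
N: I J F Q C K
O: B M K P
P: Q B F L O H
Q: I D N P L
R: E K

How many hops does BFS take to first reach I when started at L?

Level 0: L
Level 1: C, H, J, P, Q
Level 2: B, D, E, F, G, I, K, M, N, O
Level 3: R
I first appears at level 2.

2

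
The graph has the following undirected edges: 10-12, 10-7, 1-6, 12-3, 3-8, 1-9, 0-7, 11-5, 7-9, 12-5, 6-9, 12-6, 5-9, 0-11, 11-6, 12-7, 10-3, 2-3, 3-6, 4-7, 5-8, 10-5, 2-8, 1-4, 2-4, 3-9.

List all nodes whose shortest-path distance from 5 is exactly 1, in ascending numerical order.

8, 9, 10, 11, 12

Level 0: 5
Level 1: 8, 9, 10, 11, 12
Level 2: 0, 1, 2, 3, 6, 7
Level 3: 4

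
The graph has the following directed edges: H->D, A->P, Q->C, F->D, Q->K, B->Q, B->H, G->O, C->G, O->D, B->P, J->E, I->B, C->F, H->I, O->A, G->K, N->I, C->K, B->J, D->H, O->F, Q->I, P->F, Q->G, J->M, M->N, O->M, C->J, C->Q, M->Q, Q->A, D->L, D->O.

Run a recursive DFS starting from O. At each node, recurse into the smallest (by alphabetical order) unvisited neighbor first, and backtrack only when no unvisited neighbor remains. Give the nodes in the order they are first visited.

Visit O
O → A
A → P
P → F
F → D
D → H
H → I
I → B
B → J
J → E
J → M
M → N
M → Q
Q → C
C → G
G → K
D → L

O, A, P, F, D, H, I, B, J, E, M, N, Q, C, G, K, L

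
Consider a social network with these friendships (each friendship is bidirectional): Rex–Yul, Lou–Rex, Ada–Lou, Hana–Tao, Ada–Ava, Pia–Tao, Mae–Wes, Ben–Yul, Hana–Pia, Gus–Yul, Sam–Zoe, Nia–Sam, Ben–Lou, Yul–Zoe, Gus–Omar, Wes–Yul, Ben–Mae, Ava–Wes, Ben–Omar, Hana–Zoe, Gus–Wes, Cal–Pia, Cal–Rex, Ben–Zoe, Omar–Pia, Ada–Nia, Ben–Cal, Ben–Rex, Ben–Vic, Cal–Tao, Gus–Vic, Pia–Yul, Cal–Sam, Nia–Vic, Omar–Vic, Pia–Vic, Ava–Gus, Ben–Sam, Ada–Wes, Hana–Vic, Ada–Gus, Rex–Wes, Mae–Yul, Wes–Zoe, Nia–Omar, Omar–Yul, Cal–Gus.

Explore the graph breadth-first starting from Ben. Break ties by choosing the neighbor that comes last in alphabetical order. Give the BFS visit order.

Ben Zoe Yul Vic Sam Rex Omar Mae Lou Cal Wes Hana Pia Gus Nia Ada Tao Ava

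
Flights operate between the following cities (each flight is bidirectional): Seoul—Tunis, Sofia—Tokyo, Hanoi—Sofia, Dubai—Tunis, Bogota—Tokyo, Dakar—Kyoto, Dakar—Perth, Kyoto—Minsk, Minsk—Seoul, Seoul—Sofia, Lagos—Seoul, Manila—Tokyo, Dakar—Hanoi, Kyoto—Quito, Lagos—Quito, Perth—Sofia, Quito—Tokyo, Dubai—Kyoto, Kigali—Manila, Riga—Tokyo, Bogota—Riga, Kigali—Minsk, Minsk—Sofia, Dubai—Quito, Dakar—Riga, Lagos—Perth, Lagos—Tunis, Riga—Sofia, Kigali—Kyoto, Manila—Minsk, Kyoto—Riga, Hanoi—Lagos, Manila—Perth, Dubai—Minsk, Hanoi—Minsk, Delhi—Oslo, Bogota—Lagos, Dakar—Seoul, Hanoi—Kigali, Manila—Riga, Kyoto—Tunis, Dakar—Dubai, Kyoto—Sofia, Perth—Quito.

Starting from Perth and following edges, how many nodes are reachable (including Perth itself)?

16

BFS from Perth visits: Perth, Dakar, Lagos, Manila, Quito, Sofia, Dubai, Hanoi, Kyoto, Riga, Seoul, Bogota, Tunis, Kigali, Minsk, Tokyo
Reachable nodes: 16 of 18 total.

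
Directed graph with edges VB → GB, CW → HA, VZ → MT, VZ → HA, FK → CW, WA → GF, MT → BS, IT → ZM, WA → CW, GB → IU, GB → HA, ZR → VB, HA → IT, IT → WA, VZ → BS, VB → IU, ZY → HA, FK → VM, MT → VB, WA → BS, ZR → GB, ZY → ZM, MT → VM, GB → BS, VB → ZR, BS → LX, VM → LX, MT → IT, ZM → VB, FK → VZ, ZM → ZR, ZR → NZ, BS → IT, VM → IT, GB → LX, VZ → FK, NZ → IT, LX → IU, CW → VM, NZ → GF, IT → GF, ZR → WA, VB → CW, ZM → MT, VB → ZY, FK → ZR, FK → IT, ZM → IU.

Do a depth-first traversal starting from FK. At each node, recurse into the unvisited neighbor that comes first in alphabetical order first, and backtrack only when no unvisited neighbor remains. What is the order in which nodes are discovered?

Visit FK
FK → CW
CW → HA
HA → IT
IT → GF
IT → WA
WA → BS
BS → LX
LX → IU
IT → ZM
ZM → MT
MT → VB
VB → GB
VB → ZR
ZR → NZ
VB → ZY
MT → VM
FK → VZ

FK CW HA IT GF WA BS LX IU ZM MT VB GB ZR NZ ZY VM VZ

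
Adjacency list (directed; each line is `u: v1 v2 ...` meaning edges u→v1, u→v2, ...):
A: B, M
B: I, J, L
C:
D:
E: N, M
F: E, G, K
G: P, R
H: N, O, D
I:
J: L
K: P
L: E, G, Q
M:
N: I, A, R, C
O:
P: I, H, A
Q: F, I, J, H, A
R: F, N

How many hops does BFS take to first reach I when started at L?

2

Level 0: L
Level 1: E, G, Q
Level 2: A, F, H, I, J, M, N, P, R
Level 3: B, C, D, K, O
I first appears at level 2.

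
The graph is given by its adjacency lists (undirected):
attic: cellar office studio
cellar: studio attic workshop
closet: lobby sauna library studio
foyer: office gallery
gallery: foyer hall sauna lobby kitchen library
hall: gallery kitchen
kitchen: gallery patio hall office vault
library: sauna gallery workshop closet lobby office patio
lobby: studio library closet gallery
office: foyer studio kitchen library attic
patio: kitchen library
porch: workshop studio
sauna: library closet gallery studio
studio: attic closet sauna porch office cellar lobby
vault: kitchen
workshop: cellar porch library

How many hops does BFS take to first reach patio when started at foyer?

3

Level 0: foyer
Level 1: gallery, office
Level 2: attic, hall, kitchen, library, lobby, sauna, studio
Level 3: cellar, closet, patio, porch, vault, workshop
patio first appears at level 3.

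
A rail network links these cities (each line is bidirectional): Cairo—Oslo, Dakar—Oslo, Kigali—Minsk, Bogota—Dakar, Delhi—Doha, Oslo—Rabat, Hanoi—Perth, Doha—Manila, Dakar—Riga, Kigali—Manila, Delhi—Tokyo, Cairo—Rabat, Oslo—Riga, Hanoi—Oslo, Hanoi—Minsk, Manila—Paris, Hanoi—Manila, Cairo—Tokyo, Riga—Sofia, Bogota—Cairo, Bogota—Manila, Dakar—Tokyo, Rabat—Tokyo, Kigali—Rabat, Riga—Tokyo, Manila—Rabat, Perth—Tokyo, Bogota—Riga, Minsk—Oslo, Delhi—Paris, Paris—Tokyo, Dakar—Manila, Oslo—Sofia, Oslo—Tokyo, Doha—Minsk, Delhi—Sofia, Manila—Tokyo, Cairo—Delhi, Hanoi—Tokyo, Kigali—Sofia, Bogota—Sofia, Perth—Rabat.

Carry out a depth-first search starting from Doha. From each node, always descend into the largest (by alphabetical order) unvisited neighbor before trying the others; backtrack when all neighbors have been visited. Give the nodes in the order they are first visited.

Visit Doha
Doha → Minsk
Minsk → Oslo
Oslo → Tokyo
Tokyo → Riga
Riga → Sofia
Sofia → Kigali
Kigali → Rabat
Rabat → Perth
Perth → Hanoi
Hanoi → Manila
Manila → Paris
Paris → Delhi
Delhi → Cairo
Cairo → Bogota
Bogota → Dakar

Doha, Minsk, Oslo, Tokyo, Riga, Sofia, Kigali, Rabat, Perth, Hanoi, Manila, Paris, Delhi, Cairo, Bogota, Dakar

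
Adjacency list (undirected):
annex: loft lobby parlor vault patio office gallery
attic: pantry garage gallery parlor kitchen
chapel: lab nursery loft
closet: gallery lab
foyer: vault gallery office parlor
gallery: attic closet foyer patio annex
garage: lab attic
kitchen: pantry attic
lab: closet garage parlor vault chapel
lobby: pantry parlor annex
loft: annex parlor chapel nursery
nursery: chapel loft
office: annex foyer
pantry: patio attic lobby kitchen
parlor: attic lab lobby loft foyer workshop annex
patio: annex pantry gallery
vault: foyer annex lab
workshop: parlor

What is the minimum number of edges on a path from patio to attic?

2

Level 0: patio
Level 1: annex, gallery, pantry
Level 2: attic, closet, foyer, kitchen, lobby, loft, office, parlor, vault
Level 3: chapel, garage, lab, nursery, workshop
attic first appears at level 2.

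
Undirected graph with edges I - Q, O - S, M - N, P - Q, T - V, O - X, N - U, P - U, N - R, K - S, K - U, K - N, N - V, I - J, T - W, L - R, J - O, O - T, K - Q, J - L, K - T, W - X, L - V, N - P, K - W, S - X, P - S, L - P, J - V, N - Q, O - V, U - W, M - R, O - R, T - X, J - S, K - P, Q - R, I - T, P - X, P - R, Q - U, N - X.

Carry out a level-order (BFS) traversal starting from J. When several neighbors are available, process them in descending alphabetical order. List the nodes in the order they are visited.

J -> V -> S -> O -> L -> I -> T -> N -> X -> P -> K -> R -> Q -> W -> U -> M

Visit J; enqueue V, S, O, L, I → queue [V, S, O, L, I]
Visit V; enqueue T, N → queue [S, O, L, I, T, N]
Visit S; enqueue X, P, K → queue [O, L, I, T, N, X, P, K]
Visit O; enqueue R → queue [L, I, T, N, X, P, K, R]
Visit L → queue [I, T, N, X, P, K, R]
Visit I; enqueue Q → queue [T, N, X, P, K, R, Q]
Visit T; enqueue W → queue [N, X, P, K, R, Q, W]
Visit N; enqueue U, M → queue [X, P, K, R, Q, W, U, M]
Visit X → queue [P, K, R, Q, W, U, M]
Visit P → queue [K, R, Q, W, U, M]
Visit K → queue [R, Q, W, U, M]
Visit R → queue [Q, W, U, M]
Visit Q → queue [W, U, M]
Visit W → queue [U, M]
Visit U → queue [M]
Visit M → queue []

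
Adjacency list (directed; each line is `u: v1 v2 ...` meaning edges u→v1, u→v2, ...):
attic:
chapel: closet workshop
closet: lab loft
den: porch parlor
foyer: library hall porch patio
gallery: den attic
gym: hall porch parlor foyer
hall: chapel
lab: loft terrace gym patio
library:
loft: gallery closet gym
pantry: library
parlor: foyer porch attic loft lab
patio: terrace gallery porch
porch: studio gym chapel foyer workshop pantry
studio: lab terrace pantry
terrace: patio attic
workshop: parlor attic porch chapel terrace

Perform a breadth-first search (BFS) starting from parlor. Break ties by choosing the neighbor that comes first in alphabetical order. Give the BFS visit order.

Visit parlor; enqueue attic, foyer, lab, loft, porch → queue [attic, foyer, lab, loft, porch]
Visit attic → queue [foyer, lab, loft, porch]
Visit foyer; enqueue hall, library, patio → queue [lab, loft, porch, hall, library, patio]
Visit lab; enqueue gym, terrace → queue [loft, porch, hall, library, patio, gym, terrace]
Visit loft; enqueue closet, gallery → queue [porch, hall, library, patio, gym, terrace, closet, gallery]
Visit porch; enqueue chapel, pantry, studio, workshop → queue [hall, library, patio, gym, terrace, closet, gallery, chapel, pantry, studio, workshop]
Visit hall → queue [library, patio, gym, terrace, closet, gallery, chapel, pantry, studio, workshop]
Visit library → queue [patio, gym, terrace, closet, gallery, chapel, pantry, studio, workshop]
Visit patio → queue [gym, terrace, closet, gallery, chapel, pantry, studio, workshop]
Visit gym → queue [terrace, closet, gallery, chapel, pantry, studio, workshop]
Visit terrace → queue [closet, gallery, chapel, pantry, studio, workshop]
Visit closet → queue [gallery, chapel, pantry, studio, workshop]
Visit gallery; enqueue den → queue [chapel, pantry, studio, workshop, den]
Visit chapel → queue [pantry, studio, workshop, den]
Visit pantry → queue [studio, workshop, den]
Visit studio → queue [workshop, den]
Visit workshop → queue [den]
Visit den → queue []

parlor -> attic -> foyer -> lab -> loft -> porch -> hall -> library -> patio -> gym -> terrace -> closet -> gallery -> chapel -> pantry -> studio -> workshop -> den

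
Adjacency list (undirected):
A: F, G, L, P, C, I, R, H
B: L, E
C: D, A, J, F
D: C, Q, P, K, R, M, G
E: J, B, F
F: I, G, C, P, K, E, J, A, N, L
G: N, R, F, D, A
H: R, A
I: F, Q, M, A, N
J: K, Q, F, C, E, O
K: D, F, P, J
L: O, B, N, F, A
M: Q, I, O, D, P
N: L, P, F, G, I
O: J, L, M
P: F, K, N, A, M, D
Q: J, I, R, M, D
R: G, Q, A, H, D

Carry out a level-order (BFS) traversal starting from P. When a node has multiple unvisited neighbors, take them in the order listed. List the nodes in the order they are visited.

P F K N A M D I G C E J L R H Q O B

Visit P; enqueue F, K, N, A, M, D → queue [F, K, N, A, M, D]
Visit F; enqueue I, G, C, E, J, L → queue [K, N, A, M, D, I, G, C, E, J, L]
Visit K → queue [N, A, M, D, I, G, C, E, J, L]
Visit N → queue [A, M, D, I, G, C, E, J, L]
Visit A; enqueue R, H → queue [M, D, I, G, C, E, J, L, R, H]
Visit M; enqueue Q, O → queue [D, I, G, C, E, J, L, R, H, Q, O]
Visit D → queue [I, G, C, E, J, L, R, H, Q, O]
Visit I → queue [G, C, E, J, L, R, H, Q, O]
Visit G → queue [C, E, J, L, R, H, Q, O]
Visit C → queue [E, J, L, R, H, Q, O]
Visit E; enqueue B → queue [J, L, R, H, Q, O, B]
Visit J → queue [L, R, H, Q, O, B]
Visit L → queue [R, H, Q, O, B]
Visit R → queue [H, Q, O, B]
Visit H → queue [Q, O, B]
Visit Q → queue [O, B]
Visit O → queue [B]
Visit B → queue []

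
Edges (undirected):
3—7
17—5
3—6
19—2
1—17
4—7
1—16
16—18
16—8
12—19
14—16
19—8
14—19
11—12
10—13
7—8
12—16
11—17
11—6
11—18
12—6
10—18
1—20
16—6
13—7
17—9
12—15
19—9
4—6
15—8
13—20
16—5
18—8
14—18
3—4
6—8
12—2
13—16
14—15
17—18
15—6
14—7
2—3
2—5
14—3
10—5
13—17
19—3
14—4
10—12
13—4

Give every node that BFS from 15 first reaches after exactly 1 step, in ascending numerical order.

Level 0: 15
Level 1: 6, 8, 12, 14
Level 2: 2, 3, 4, 7, 10, 11, 16, 18, 19
Level 3: 1, 5, 9, 13, 17
Level 4: 20

6, 8, 12, 14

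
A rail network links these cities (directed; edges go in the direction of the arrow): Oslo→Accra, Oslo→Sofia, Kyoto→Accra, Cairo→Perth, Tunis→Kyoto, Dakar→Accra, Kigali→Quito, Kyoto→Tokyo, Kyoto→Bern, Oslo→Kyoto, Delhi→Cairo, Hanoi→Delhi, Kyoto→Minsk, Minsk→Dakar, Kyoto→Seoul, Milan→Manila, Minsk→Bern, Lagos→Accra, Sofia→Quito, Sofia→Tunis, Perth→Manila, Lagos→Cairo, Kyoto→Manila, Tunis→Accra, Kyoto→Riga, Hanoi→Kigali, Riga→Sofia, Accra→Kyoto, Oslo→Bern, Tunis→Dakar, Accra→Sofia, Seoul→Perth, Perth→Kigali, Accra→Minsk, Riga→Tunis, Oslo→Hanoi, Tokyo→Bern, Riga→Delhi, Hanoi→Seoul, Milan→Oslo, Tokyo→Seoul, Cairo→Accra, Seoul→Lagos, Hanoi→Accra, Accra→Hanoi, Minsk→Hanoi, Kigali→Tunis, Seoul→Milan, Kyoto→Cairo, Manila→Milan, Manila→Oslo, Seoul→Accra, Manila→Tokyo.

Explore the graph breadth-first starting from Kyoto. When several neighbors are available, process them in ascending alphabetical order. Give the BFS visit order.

Visit Kyoto; enqueue Accra, Bern, Cairo, Manila, Minsk, Riga, Seoul, Tokyo → queue [Accra, Bern, Cairo, Manila, Minsk, Riga, Seoul, Tokyo]
Visit Accra; enqueue Hanoi, Sofia → queue [Bern, Cairo, Manila, Minsk, Riga, Seoul, Tokyo, Hanoi, Sofia]
Visit Bern → queue [Cairo, Manila, Minsk, Riga, Seoul, Tokyo, Hanoi, Sofia]
Visit Cairo; enqueue Perth → queue [Manila, Minsk, Riga, Seoul, Tokyo, Hanoi, Sofia, Perth]
Visit Manila; enqueue Milan, Oslo → queue [Minsk, Riga, Seoul, Tokyo, Hanoi, Sofia, Perth, Milan, Oslo]
Visit Minsk; enqueue Dakar → queue [Riga, Seoul, Tokyo, Hanoi, Sofia, Perth, Milan, Oslo, Dakar]
Visit Riga; enqueue Delhi, Tunis → queue [Seoul, Tokyo, Hanoi, Sofia, Perth, Milan, Oslo, Dakar, Delhi, Tunis]
Visit Seoul; enqueue Lagos → queue [Tokyo, Hanoi, Sofia, Perth, Milan, Oslo, Dakar, Delhi, Tunis, Lagos]
Visit Tokyo → queue [Hanoi, Sofia, Perth, Milan, Oslo, Dakar, Delhi, Tunis, Lagos]
Visit Hanoi; enqueue Kigali → queue [Sofia, Perth, Milan, Oslo, Dakar, Delhi, Tunis, Lagos, Kigali]
Visit Sofia; enqueue Quito → queue [Perth, Milan, Oslo, Dakar, Delhi, Tunis, Lagos, Kigali, Quito]
Visit Perth → queue [Milan, Oslo, Dakar, Delhi, Tunis, Lagos, Kigali, Quito]
Visit Milan → queue [Oslo, Dakar, Delhi, Tunis, Lagos, Kigali, Quito]
Visit Oslo → queue [Dakar, Delhi, Tunis, Lagos, Kigali, Quito]
Visit Dakar → queue [Delhi, Tunis, Lagos, Kigali, Quito]
Visit Delhi → queue [Tunis, Lagos, Kigali, Quito]
Visit Tunis → queue [Lagos, Kigali, Quito]
Visit Lagos → queue [Kigali, Quito]
Visit Kigali → queue [Quito]
Visit Quito → queue []

Kyoto, Accra, Bern, Cairo, Manila, Minsk, Riga, Seoul, Tokyo, Hanoi, Sofia, Perth, Milan, Oslo, Dakar, Delhi, Tunis, Lagos, Kigali, Quito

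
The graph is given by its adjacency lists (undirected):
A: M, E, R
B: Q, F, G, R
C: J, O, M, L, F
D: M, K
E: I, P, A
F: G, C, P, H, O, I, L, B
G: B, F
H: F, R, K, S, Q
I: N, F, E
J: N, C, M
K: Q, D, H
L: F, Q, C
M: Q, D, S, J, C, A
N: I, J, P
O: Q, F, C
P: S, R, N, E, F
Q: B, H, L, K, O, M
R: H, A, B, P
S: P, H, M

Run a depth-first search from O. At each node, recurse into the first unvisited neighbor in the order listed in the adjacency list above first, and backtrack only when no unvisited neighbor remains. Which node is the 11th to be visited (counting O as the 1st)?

P

Visit O
O → Q
Q → B
B → F
F → G
F → C
C → J
J → N
N → I
I → E
E → P
P → S
S → H
H → R
R → A
A → M
M → D
D → K
C → L

Visit order: O, Q, B, F, G, C, J, N, I, E, P, S, H, R, A, M, D, K, L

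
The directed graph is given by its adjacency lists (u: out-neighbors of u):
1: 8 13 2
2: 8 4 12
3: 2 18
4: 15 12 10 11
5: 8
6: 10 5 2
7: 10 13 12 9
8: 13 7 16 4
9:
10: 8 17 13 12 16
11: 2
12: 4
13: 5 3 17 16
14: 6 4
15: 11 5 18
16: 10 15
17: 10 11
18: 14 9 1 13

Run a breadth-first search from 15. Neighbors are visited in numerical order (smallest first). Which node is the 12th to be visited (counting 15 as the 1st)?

Visit 15; enqueue 5, 11, 18 → queue [5, 11, 18]
Visit 5; enqueue 8 → queue [11, 18, 8]
Visit 11; enqueue 2 → queue [18, 8, 2]
Visit 18; enqueue 1, 9, 13, 14 → queue [8, 2, 1, 9, 13, 14]
Visit 8; enqueue 4, 7, 16 → queue [2, 1, 9, 13, 14, 4, 7, 16]
Visit 2; enqueue 12 → queue [1, 9, 13, 14, 4, 7, 16, 12]
Visit 1 → queue [9, 13, 14, 4, 7, 16, 12]
Visit 9 → queue [13, 14, 4, 7, 16, 12]
Visit 13; enqueue 3, 17 → queue [14, 4, 7, 16, 12, 3, 17]
Visit 14; enqueue 6 → queue [4, 7, 16, 12, 3, 17, 6]
Visit 4; enqueue 10 → queue [7, 16, 12, 3, 17, 6, 10]
Visit 7 → queue [16, 12, 3, 17, 6, 10]
Visit 16 → queue [12, 3, 17, 6, 10]
Visit 12 → queue [3, 17, 6, 10]
Visit 3 → queue [17, 6, 10]
Visit 17 → queue [6, 10]
Visit 6 → queue [10]
Visit 10 → queue []

Visit order: 15, 5, 11, 18, 8, 2, 1, 9, 13, 14, 4, 7, 16, 12, 3, 17, 6, 10

7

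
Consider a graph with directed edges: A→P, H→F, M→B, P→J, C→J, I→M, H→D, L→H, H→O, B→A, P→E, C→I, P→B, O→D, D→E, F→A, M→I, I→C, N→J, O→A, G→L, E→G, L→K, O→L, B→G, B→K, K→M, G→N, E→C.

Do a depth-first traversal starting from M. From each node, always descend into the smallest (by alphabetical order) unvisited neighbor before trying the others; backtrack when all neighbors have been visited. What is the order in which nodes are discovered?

Visit M
M → B
B → A
A → P
P → E
E → C
C → I
C → J
E → G
G → L
L → H
H → D
H → F
H → O
L → K
G → N

M → B → A → P → E → C → I → J → G → L → H → D → F → O → K → N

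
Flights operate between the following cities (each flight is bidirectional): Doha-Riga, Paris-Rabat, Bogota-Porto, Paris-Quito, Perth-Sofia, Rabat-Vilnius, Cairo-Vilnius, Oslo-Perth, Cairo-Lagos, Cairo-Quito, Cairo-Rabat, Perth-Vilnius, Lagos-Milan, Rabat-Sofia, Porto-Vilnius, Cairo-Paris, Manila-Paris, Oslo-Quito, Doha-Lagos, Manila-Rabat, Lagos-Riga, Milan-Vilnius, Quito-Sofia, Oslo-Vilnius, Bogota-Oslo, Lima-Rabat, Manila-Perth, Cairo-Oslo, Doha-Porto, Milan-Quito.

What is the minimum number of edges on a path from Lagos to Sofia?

3

Level 0: Lagos
Level 1: Cairo, Doha, Milan, Riga
Level 2: Oslo, Paris, Porto, Quito, Rabat, Vilnius
Level 3: Bogota, Lima, Manila, Perth, Sofia
Sofia first appears at level 3.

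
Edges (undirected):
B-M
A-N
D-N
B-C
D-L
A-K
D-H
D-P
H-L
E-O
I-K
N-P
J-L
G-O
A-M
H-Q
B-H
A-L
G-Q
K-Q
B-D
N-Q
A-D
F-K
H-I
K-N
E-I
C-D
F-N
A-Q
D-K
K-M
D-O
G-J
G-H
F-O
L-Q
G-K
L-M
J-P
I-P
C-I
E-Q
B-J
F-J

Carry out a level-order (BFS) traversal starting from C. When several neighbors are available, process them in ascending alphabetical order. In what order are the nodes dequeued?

C, B, D, I, H, J, M, A, K, L, N, O, P, E, G, Q, F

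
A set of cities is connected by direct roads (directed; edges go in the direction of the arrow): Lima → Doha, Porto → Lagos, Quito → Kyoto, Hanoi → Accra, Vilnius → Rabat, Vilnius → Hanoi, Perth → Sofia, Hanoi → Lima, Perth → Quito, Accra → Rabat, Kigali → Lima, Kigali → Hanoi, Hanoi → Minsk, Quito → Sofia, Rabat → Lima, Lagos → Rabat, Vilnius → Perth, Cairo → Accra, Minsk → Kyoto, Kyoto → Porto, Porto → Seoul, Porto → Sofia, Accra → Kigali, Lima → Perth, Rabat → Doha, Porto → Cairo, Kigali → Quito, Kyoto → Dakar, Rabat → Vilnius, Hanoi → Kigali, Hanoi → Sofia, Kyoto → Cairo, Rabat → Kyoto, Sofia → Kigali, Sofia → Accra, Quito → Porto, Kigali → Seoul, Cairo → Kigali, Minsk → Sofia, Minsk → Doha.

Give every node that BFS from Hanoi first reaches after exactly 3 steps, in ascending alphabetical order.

Cairo, Dakar, Porto, Vilnius

Level 0: Hanoi
Level 1: Accra, Kigali, Lima, Minsk, Sofia
Level 2: Doha, Kyoto, Perth, Quito, Rabat, Seoul
Level 3: Cairo, Dakar, Porto, Vilnius
Level 4: Lagos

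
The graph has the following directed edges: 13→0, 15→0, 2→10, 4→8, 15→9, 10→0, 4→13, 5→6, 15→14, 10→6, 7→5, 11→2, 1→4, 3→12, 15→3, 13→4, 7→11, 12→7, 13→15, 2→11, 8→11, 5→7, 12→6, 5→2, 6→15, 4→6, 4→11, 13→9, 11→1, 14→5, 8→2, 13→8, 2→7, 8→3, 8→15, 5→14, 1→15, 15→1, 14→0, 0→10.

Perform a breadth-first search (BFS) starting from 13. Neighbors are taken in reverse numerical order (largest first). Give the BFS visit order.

13, 15, 9, 8, 4, 0, 14, 3, 1, 11, 2, 6, 10, 5, 12, 7

Visit 13; enqueue 15, 9, 8, 4, 0 → queue [15, 9, 8, 4, 0]
Visit 15; enqueue 14, 3, 1 → queue [9, 8, 4, 0, 14, 3, 1]
Visit 9 → queue [8, 4, 0, 14, 3, 1]
Visit 8; enqueue 11, 2 → queue [4, 0, 14, 3, 1, 11, 2]
Visit 4; enqueue 6 → queue [0, 14, 3, 1, 11, 2, 6]
Visit 0; enqueue 10 → queue [14, 3, 1, 11, 2, 6, 10]
Visit 14; enqueue 5 → queue [3, 1, 11, 2, 6, 10, 5]
Visit 3; enqueue 12 → queue [1, 11, 2, 6, 10, 5, 12]
Visit 1 → queue [11, 2, 6, 10, 5, 12]
Visit 11 → queue [2, 6, 10, 5, 12]
Visit 2; enqueue 7 → queue [6, 10, 5, 12, 7]
Visit 6 → queue [10, 5, 12, 7]
Visit 10 → queue [5, 12, 7]
Visit 5 → queue [12, 7]
Visit 12 → queue [7]
Visit 7 → queue []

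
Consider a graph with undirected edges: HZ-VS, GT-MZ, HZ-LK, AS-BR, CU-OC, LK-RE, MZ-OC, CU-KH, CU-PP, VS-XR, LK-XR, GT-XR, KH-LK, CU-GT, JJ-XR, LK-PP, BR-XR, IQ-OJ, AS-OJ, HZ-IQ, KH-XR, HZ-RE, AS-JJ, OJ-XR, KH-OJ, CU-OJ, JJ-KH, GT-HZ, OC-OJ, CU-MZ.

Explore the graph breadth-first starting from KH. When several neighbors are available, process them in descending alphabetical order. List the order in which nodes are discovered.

Visit KH; enqueue XR, OJ, LK, JJ, CU → queue [XR, OJ, LK, JJ, CU]
Visit XR; enqueue VS, GT, BR → queue [OJ, LK, JJ, CU, VS, GT, BR]
Visit OJ; enqueue OC, IQ, AS → queue [LK, JJ, CU, VS, GT, BR, OC, IQ, AS]
Visit LK; enqueue RE, PP, HZ → queue [JJ, CU, VS, GT, BR, OC, IQ, AS, RE, PP, HZ]
Visit JJ → queue [CU, VS, GT, BR, OC, IQ, AS, RE, PP, HZ]
Visit CU; enqueue MZ → queue [VS, GT, BR, OC, IQ, AS, RE, PP, HZ, MZ]
Visit VS → queue [GT, BR, OC, IQ, AS, RE, PP, HZ, MZ]
Visit GT → queue [BR, OC, IQ, AS, RE, PP, HZ, MZ]
Visit BR → queue [OC, IQ, AS, RE, PP, HZ, MZ]
Visit OC → queue [IQ, AS, RE, PP, HZ, MZ]
Visit IQ → queue [AS, RE, PP, HZ, MZ]
Visit AS → queue [RE, PP, HZ, MZ]
Visit RE → queue [PP, HZ, MZ]
Visit PP → queue [HZ, MZ]
Visit HZ → queue [MZ]
Visit MZ → queue []

KH, XR, OJ, LK, JJ, CU, VS, GT, BR, OC, IQ, AS, RE, PP, HZ, MZ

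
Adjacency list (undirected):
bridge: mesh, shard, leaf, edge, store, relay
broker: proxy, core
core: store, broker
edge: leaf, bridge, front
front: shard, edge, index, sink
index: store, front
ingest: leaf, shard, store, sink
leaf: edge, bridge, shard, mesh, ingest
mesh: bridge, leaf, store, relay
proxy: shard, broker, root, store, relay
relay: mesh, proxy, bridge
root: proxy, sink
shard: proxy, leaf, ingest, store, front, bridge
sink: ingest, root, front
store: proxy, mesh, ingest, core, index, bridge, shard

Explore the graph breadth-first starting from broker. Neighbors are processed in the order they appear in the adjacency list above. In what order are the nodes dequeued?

broker, proxy, core, shard, root, store, relay, leaf, ingest, front, bridge, sink, mesh, index, edge

Visit broker; enqueue proxy, core → queue [proxy, core]
Visit proxy; enqueue shard, root, store, relay → queue [core, shard, root, store, relay]
Visit core → queue [shard, root, store, relay]
Visit shard; enqueue leaf, ingest, front, bridge → queue [root, store, relay, leaf, ingest, front, bridge]
Visit root; enqueue sink → queue [store, relay, leaf, ingest, front, bridge, sink]
Visit store; enqueue mesh, index → queue [relay, leaf, ingest, front, bridge, sink, mesh, index]
Visit relay → queue [leaf, ingest, front, bridge, sink, mesh, index]
Visit leaf; enqueue edge → queue [ingest, front, bridge, sink, mesh, index, edge]
Visit ingest → queue [front, bridge, sink, mesh, index, edge]
Visit front → queue [bridge, sink, mesh, index, edge]
Visit bridge → queue [sink, mesh, index, edge]
Visit sink → queue [mesh, index, edge]
Visit mesh → queue [index, edge]
Visit index → queue [edge]
Visit edge → queue []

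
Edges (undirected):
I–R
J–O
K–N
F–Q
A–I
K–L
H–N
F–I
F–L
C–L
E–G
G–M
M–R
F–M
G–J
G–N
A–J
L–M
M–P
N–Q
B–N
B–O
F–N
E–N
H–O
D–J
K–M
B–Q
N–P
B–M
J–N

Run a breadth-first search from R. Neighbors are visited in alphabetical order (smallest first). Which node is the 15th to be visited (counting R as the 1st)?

E

Visit R; enqueue I, M → queue [I, M]
Visit I; enqueue A, F → queue [M, A, F]
Visit M; enqueue B, G, K, L, P → queue [A, F, B, G, K, L, P]
Visit A; enqueue J → queue [F, B, G, K, L, P, J]
Visit F; enqueue N, Q → queue [B, G, K, L, P, J, N, Q]
Visit B; enqueue O → queue [G, K, L, P, J, N, Q, O]
Visit G; enqueue E → queue [K, L, P, J, N, Q, O, E]
Visit K → queue [L, P, J, N, Q, O, E]
Visit L; enqueue C → queue [P, J, N, Q, O, E, C]
Visit P → queue [J, N, Q, O, E, C]
Visit J; enqueue D → queue [N, Q, O, E, C, D]
Visit N; enqueue H → queue [Q, O, E, C, D, H]
Visit Q → queue [O, E, C, D, H]
Visit O → queue [E, C, D, H]
Visit E → queue [C, D, H]
Visit C → queue [D, H]
Visit D → queue [H]
Visit H → queue []

Visit order: R, I, M, A, F, B, G, K, L, P, J, N, Q, O, E, C, D, H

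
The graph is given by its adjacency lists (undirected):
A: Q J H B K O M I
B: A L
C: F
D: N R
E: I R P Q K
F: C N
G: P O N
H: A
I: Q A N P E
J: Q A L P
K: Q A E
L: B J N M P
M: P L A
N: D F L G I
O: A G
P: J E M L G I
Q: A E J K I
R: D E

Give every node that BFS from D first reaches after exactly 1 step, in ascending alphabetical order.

N, R

Level 0: D
Level 1: N, R
Level 2: E, F, G, I, L
Level 3: A, B, C, J, K, M, O, P, Q
Level 4: H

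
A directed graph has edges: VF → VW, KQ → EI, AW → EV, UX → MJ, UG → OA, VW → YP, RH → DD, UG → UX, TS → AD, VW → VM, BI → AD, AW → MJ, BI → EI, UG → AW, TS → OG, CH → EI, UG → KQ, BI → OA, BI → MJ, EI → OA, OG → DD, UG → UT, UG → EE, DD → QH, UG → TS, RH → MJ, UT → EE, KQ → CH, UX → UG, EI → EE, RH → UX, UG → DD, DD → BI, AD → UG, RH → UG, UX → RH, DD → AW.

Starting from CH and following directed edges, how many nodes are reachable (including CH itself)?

4

BFS from CH visits: CH, EI, EE, OA
Reachable nodes: 4 of 22 total.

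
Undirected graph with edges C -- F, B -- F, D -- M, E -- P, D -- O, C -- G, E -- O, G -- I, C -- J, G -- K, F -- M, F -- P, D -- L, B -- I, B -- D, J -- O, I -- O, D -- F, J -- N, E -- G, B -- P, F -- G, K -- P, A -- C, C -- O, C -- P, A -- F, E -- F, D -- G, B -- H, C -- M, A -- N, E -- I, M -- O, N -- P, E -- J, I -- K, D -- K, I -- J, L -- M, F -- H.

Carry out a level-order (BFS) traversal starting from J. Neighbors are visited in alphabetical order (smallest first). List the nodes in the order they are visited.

J C E I N O A F G M P B K D H L

Visit J; enqueue C, E, I, N, O → queue [C, E, I, N, O]
Visit C; enqueue A, F, G, M, P → queue [E, I, N, O, A, F, G, M, P]
Visit E → queue [I, N, O, A, F, G, M, P]
Visit I; enqueue B, K → queue [N, O, A, F, G, M, P, B, K]
Visit N → queue [O, A, F, G, M, P, B, K]
Visit O; enqueue D → queue [A, F, G, M, P, B, K, D]
Visit A → queue [F, G, M, P, B, K, D]
Visit F; enqueue H → queue [G, M, P, B, K, D, H]
Visit G → queue [M, P, B, K, D, H]
Visit M; enqueue L → queue [P, B, K, D, H, L]
Visit P → queue [B, K, D, H, L]
Visit B → queue [K, D, H, L]
Visit K → queue [D, H, L]
Visit D → queue [H, L]
Visit H → queue [L]
Visit L → queue []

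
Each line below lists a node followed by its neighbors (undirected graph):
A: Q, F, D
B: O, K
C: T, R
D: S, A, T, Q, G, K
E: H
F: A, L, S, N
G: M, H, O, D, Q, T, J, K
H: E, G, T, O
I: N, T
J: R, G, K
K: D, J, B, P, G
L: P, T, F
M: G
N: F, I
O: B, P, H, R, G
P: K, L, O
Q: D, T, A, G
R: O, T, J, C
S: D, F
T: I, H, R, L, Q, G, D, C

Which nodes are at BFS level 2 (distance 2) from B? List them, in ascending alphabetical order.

Level 0: B
Level 1: K, O
Level 2: D, G, H, J, P, R
Level 3: A, C, E, L, M, Q, S, T
Level 4: F, I
Level 5: N

D, G, H, J, P, R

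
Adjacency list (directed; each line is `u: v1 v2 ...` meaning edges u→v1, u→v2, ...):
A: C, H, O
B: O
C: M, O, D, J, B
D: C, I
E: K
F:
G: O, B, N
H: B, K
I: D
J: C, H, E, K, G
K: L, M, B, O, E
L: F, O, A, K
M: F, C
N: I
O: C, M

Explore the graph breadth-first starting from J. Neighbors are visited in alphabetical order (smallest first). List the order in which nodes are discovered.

J → C → E → G → H → K → B → D → M → O → N → L → I → F → A

Visit J; enqueue C, E, G, H, K → queue [C, E, G, H, K]
Visit C; enqueue B, D, M, O → queue [E, G, H, K, B, D, M, O]
Visit E → queue [G, H, K, B, D, M, O]
Visit G; enqueue N → queue [H, K, B, D, M, O, N]
Visit H → queue [K, B, D, M, O, N]
Visit K; enqueue L → queue [B, D, M, O, N, L]
Visit B → queue [D, M, O, N, L]
Visit D; enqueue I → queue [M, O, N, L, I]
Visit M; enqueue F → queue [O, N, L, I, F]
Visit O → queue [N, L, I, F]
Visit N → queue [L, I, F]
Visit L; enqueue A → queue [I, F, A]
Visit I → queue [F, A]
Visit F → queue [A]
Visit A → queue []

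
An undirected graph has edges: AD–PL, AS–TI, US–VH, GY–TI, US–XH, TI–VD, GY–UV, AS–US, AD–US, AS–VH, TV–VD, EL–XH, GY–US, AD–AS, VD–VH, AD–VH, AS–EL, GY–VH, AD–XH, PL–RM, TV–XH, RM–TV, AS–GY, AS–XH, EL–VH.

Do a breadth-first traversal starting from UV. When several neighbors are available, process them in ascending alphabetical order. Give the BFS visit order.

Visit UV; enqueue GY → queue [GY]
Visit GY; enqueue AS, TI, US, VH → queue [AS, TI, US, VH]
Visit AS; enqueue AD, EL, XH → queue [TI, US, VH, AD, EL, XH]
Visit TI; enqueue VD → queue [US, VH, AD, EL, XH, VD]
Visit US → queue [VH, AD, EL, XH, VD]
Visit VH → queue [AD, EL, XH, VD]
Visit AD; enqueue PL → queue [EL, XH, VD, PL]
Visit EL → queue [XH, VD, PL]
Visit XH; enqueue TV → queue [VD, PL, TV]
Visit VD → queue [PL, TV]
Visit PL; enqueue RM → queue [TV, RM]
Visit TV → queue [RM]
Visit RM → queue []

UV GY AS TI US VH AD EL XH VD PL TV RM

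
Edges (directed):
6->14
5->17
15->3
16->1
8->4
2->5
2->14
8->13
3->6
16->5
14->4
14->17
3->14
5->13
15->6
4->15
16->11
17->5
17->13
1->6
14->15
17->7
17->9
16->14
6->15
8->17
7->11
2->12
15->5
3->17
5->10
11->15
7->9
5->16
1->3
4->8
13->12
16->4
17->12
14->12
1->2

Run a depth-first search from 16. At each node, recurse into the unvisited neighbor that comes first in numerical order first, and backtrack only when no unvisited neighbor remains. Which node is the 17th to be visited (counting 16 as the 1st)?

Visit 16
16 → 1
1 → 2
2 → 5
5 → 10
5 → 13
13 → 12
5 → 17
17 → 7
7 → 9
7 → 11
11 → 15
15 → 3
3 → 6
6 → 14
14 → 4
4 → 8

Visit order: 16, 1, 2, 5, 10, 13, 12, 17, 7, 9, 11, 15, 3, 6, 14, 4, 8

8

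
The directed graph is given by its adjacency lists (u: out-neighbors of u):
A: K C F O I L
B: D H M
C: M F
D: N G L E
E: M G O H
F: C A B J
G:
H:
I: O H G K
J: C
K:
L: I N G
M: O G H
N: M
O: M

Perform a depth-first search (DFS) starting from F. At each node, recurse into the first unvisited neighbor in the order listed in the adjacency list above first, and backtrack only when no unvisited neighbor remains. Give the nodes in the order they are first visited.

F, C, M, O, G, H, A, K, I, L, N, B, D, E, J

Visit F
F → C
C → M
M → O
M → G
M → H
F → A
A → K
A → I
A → L
L → N
F → B
B → D
D → E
F → J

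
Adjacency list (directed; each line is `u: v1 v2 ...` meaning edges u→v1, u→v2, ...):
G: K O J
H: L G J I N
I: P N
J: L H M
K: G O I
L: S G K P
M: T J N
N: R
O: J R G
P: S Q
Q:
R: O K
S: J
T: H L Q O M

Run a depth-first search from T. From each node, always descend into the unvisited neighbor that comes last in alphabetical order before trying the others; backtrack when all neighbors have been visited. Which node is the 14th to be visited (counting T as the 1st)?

H

Visit T
T → Q
T → O
O → R
R → K
K → I
I → P
P → S
S → J
J → M
M → N
J → L
L → G
J → H

Visit order: T, Q, O, R, K, I, P, S, J, M, N, L, G, H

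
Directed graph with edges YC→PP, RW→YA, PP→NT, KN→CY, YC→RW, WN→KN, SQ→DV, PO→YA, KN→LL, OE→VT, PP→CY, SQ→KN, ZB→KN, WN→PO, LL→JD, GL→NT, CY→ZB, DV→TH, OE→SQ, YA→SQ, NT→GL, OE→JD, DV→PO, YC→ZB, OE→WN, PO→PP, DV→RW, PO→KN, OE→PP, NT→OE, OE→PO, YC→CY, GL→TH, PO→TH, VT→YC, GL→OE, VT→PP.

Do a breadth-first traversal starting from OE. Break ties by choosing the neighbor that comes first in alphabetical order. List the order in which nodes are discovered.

Visit OE; enqueue JD, PO, PP, SQ, VT, WN → queue [JD, PO, PP, SQ, VT, WN]
Visit JD → queue [PO, PP, SQ, VT, WN]
Visit PO; enqueue KN, TH, YA → queue [PP, SQ, VT, WN, KN, TH, YA]
Visit PP; enqueue CY, NT → queue [SQ, VT, WN, KN, TH, YA, CY, NT]
Visit SQ; enqueue DV → queue [VT, WN, KN, TH, YA, CY, NT, DV]
Visit VT; enqueue YC → queue [WN, KN, TH, YA, CY, NT, DV, YC]
Visit WN → queue [KN, TH, YA, CY, NT, DV, YC]
Visit KN; enqueue LL → queue [TH, YA, CY, NT, DV, YC, LL]
Visit TH → queue [YA, CY, NT, DV, YC, LL]
Visit YA → queue [CY, NT, DV, YC, LL]
Visit CY; enqueue ZB → queue [NT, DV, YC, LL, ZB]
Visit NT; enqueue GL → queue [DV, YC, LL, ZB, GL]
Visit DV; enqueue RW → queue [YC, LL, ZB, GL, RW]
Visit YC → queue [LL, ZB, GL, RW]
Visit LL → queue [ZB, GL, RW]
Visit ZB → queue [GL, RW]
Visit GL → queue [RW]
Visit RW → queue []

OE -> JD -> PO -> PP -> SQ -> VT -> WN -> KN -> TH -> YA -> CY -> NT -> DV -> YC -> LL -> ZB -> GL -> RW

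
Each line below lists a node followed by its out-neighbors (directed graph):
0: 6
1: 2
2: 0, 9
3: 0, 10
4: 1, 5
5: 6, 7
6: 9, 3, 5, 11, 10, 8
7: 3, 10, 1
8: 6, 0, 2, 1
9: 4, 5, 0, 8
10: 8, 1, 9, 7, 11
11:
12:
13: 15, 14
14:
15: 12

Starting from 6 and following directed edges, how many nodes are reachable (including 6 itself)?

12

BFS from 6 visits: 6, 3, 5, 8, 9, 10, 11, 0, 7, 1, 2, 4
Reachable nodes: 12 of 16 total.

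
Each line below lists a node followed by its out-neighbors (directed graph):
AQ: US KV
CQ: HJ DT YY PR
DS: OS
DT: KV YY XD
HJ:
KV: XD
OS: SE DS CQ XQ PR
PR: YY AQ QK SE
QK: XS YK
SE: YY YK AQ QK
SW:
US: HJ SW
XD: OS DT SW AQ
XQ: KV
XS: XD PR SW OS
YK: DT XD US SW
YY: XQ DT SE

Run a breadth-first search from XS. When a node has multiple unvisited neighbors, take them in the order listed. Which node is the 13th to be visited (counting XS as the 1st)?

XQ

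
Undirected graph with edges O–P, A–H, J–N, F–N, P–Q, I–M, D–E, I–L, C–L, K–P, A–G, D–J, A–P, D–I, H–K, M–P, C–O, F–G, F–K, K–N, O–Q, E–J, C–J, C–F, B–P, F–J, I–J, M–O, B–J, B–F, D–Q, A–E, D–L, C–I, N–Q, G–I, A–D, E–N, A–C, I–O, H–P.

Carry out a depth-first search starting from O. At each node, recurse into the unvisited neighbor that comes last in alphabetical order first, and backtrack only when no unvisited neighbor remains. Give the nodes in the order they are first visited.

O Q P M I L D J N K H A G F C B E

Visit O
O → Q
Q → P
P → M
M → I
I → L
L → D
D → J
J → N
N → K
K → H
H → A
A → G
G → F
F → C
F → B
A → E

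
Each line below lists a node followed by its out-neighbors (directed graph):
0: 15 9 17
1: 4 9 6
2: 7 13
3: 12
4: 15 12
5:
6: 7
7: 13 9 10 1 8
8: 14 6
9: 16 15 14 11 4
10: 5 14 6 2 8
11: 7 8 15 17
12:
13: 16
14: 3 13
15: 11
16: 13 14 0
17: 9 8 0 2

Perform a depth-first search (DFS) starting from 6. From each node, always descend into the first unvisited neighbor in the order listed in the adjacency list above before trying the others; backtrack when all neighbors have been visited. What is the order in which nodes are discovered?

Visit 6
6 → 7
7 → 13
13 → 16
16 → 14
14 → 3
3 → 12
16 → 0
0 → 15
15 → 11
11 → 8
11 → 17
17 → 9
9 → 4
17 → 2
7 → 10
10 → 5
7 → 1

6, 7, 13, 16, 14, 3, 12, 0, 15, 11, 8, 17, 9, 4, 2, 10, 5, 1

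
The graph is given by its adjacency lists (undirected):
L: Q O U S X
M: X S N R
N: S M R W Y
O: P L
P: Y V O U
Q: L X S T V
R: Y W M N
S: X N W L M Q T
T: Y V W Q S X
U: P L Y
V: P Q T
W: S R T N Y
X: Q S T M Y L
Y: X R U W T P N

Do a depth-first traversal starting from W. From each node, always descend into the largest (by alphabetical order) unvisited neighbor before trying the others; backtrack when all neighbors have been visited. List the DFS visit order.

Visit W
W → Y
Y → X
X → T
T → V
V → Q
Q → S
S → N
N → R
R → M
S → L
L → U
U → P
P → O

W, Y, X, T, V, Q, S, N, R, M, L, U, P, O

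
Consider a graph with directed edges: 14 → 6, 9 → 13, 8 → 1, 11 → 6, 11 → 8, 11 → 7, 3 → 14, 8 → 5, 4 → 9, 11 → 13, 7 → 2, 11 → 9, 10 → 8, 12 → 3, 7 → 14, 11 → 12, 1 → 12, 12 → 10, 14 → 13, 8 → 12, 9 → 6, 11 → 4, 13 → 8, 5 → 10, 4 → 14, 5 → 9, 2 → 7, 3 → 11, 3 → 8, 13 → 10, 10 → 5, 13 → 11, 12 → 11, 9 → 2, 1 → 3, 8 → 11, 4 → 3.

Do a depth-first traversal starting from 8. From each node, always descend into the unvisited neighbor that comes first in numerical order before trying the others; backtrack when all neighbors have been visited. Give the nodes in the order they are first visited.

8 → 1 → 3 → 11 → 4 → 9 → 2 → 7 → 14 → 6 → 13 → 10 → 5 → 12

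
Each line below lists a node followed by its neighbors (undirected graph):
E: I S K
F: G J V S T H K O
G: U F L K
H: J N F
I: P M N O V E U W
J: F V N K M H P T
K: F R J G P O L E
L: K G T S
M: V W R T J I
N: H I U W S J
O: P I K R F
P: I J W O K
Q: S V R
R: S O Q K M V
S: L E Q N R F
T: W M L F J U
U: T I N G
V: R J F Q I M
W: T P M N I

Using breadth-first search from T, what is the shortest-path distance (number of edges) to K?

2

Level 0: T
Level 1: F, J, L, M, U, W
Level 2: G, H, I, K, N, O, P, R, S, V
Level 3: E, Q
K first appears at level 2.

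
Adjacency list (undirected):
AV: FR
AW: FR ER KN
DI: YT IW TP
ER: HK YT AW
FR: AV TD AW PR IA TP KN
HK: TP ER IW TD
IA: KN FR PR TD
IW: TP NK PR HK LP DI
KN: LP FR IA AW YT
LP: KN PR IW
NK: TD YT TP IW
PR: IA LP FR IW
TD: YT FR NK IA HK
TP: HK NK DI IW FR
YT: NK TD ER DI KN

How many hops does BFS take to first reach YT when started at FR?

Level 0: FR
Level 1: AV, AW, IA, KN, PR, TD, TP
Level 2: DI, ER, HK, IW, LP, NK, YT
YT first appears at level 2.

2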